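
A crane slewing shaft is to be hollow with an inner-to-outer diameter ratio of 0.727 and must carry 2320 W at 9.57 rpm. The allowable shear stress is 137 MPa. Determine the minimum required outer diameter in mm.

ω = 2π·9.57/60 = 1.002 rad/s, so T = P/ω = 2320 / 1.002 = 2315 N·m.
For a hollow shaft with d_i/d_o = 0.727: τ_max = 16T/(π d_o³ (1−k⁴)), so d_o = [16T/(π τ_allow (1−k⁴))]^(1/3) = [16·2315/(π·1.37×10^8·0.7207)]^(1/3) = 0.04924 m.

49.2 mm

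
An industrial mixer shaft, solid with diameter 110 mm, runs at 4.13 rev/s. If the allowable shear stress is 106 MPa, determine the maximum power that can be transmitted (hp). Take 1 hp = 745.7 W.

J = πd⁴/32 = π(0.110)⁴/32 = 1.437×10^-5 m⁴.
T_max = τ_allow·J/r = 1.06×10^8 × 1.437×10^-5 / 0.0550 = 27700 N·m.
ω = 2π·4.13 = 25.95 rad/s, so P_max = T_max·ω = 7.189×10^5 W.

964 hp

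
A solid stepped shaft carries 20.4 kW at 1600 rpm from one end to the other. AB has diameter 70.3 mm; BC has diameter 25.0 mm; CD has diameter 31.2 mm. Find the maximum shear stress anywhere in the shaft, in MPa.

ω = 2π·1600/60 = 167.6 rad/s, so T = P/ω = 20.4×10³ / 167.6 = 121.8 N·m.
Under the same torque, τ_max = 16T/(πd³) is largest where d is smallest — segment BC (d = 25.0 mm).
τ_max = 16·121.8/(π·(0.0250)³) = 3.969×10^7 Pa.

39.7 MPa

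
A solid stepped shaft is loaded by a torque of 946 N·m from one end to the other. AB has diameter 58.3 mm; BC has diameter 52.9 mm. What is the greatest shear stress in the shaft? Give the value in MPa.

Under the same torque, τ_max = 16T/(πd³) is largest where d is smallest — segment BC (d = 52.9 mm).
τ_max = 16·946.0/(π·(0.0529)³) = 3.255×10^7 Pa.

32.5 MPa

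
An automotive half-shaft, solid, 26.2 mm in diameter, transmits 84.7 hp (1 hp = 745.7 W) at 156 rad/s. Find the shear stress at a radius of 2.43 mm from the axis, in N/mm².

21.3 N/mm²

ω = 156 rad/s, so T = P/ω = 84.7×745.7 / 156.0 = 404.9 N·m.
J = πd⁴/32 = π(0.0262)⁴/32 = 4.626×10^-8 m⁴.
Shear stress varies linearly with radius: τ = T·r/J = 404.9 × 0.00243 / 4.626×10^-8 = 2.127×10^7 Pa.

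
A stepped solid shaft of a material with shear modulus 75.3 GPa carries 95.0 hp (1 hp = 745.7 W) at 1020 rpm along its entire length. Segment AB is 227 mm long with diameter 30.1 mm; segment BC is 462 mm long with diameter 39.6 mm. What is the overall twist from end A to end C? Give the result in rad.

0.0417 rad

ω = 2π·1020/60 = 106.8 rad/s, so T = P/ω = 95.0×745.7 / 106.8 = 663.2 N·m.
J_AB = π(0.0301)⁴/32 = 8.06×10^-8 m⁴; J_BC = π(0.0396)⁴/32 = 2.41×10^-7 m⁴.
θ = (T/G)·Σ L_i/J_i = (663.2/75.3×10⁹)·(0.227/8.06×10^-8 + 0.462/2.41×10^-7) = 0.04166 rad.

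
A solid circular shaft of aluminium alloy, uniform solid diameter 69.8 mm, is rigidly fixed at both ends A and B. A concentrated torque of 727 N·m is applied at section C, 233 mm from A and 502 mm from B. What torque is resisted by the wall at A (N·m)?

497 N·m

With uniform GJ and both ends fixed, compatibility θ_AC = θ_CB gives T_A·a = T_B·b, together with T_A + T_B = T₀.
T_A = T₀·b/(a+b) = 727.0·502/735.0 = 496.5 N·m; T_B = 230.5 N·m.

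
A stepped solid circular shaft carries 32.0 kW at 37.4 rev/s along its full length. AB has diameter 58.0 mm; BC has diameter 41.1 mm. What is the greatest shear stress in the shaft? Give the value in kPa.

ω = 2π·37.4 = 235.0 rad/s, so T = P/ω = 32.0×10³ / 235.0 = 136.2 N·m.
Under the same torque, τ_max = 16T/(πd³) is largest where d is smallest — segment BC (d = 41.1 mm).
τ_max = 16·136.2/(π·(0.0411)³) = 9.989×10^6 Pa.

9990 kPa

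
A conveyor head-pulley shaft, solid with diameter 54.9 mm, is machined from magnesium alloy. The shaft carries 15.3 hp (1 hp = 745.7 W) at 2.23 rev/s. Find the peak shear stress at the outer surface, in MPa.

ω = 2π·2.23 = 14.01 rad/s, so T = P/ω = 15.3×745.7 / 14.01 = 814.3 N·m.
J = πd⁴/32 = π(0.0549)⁴/32 = 8.918×10^-7 m⁴.
τ_max = T·r/J = 814.3 × 0.0274 / 8.918×10^-7 = 2.506×10^7 Pa.

25.1 MPa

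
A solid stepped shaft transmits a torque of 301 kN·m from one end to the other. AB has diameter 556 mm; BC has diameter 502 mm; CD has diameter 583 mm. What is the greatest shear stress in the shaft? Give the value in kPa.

Under the same torque, τ_max = 16T/(πd³) is largest where d is smallest — segment BC (d = 502 mm).
τ_max = 16·301000/(π·(0.502)³) = 1.212×10^7 Pa.

12100 kPa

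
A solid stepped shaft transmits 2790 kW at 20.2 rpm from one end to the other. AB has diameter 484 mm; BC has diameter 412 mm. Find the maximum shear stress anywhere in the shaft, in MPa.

ω = 2π·20.2/60 = 2.115 rad/s, so T = P/ω = 2790×10³ / 2.115 = 1.319e6 N·m.
Under the same torque, τ_max = 16T/(πd³) is largest where d is smallest — segment BC (d = 412 mm).
τ_max = 16·1.319e6/(π·(0.412)³) = 9.605×10^7 Pa.

96.1 MPa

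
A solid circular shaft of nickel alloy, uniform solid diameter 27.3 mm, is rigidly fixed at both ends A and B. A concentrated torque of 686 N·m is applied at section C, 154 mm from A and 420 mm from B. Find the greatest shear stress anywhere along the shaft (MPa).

126 MPa

With uniform GJ and both ends fixed, compatibility θ_AC = θ_CB gives T_A·a = T_B·b, together with T_A + T_B = T₀.
T_A = T₀·b/(a+b) = 686.0·420/574.0 = 502.0 N·m; T_B = 184.0 N·m.
τ in each portion: τ_AC = 1.26×10^8 Pa, τ_CB = 4.61×10^7 Pa; maximum is in AC.
τ_max = T_AC·r/J = 502.0·0.0137/5.45×10^-8 = 1.256×10^8 Pa.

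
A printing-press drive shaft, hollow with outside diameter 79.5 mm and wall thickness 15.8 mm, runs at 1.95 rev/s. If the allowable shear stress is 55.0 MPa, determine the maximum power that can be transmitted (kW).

57.7 kW

J = π(d_o⁴ − d_i⁴)/32 = π(0.0795⁴ − 0.0479⁴)/32 = 3.405×10^-6 m⁴.
T_max = τ_allow·J/r = 5.50×10^7 × 3.405×10^-6 / 0.0398 = 4711 N·m.
ω = 2π·1.95 = 12.25 rad/s, so P_max = T_max·ω = 5.772×10^4 W.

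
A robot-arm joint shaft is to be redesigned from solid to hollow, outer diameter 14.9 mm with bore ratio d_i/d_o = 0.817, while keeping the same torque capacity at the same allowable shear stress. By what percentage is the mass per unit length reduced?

Equal τ_max and T ⇒ the solid shaft needs d_s³ = d_o³(1−k⁴), so d_s = 14.9·(1−0.817⁴)^(1/3) = 12.24 mm.
Area ratio A_h/A_s = d_o²(1−k²)/d_s² = (1−k²)/(1−k⁴)^(2/3) = 0.4927.
Mass saving = 1 − 0.4927 = 50.7 %.

50.7 %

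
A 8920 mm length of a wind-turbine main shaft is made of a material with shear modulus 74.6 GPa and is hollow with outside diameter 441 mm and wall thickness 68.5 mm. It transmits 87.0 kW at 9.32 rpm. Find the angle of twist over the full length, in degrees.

0.212°

ω = 2π·9.32/60 = 0.9760 rad/s, so T = P/ω = 87.0×10³ / 0.9760 = 89140 N·m.
J = π(d_o⁴ − d_i⁴)/32 = π(0.441⁴ − 0.304⁴)/32 = 2.875×10^-3 m⁴.
θ = T·L/(G·J) = 89140 × 8.92 / (74.6×10⁹ × 2.875×10^-3) = 3.708×10^-3 rad.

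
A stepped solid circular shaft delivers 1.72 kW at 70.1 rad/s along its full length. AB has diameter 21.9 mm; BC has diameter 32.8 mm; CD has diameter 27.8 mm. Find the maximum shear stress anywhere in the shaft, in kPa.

ω = 70.1 rad/s, so T = P/ω = 1.72×10³ / 70.10 = 24.54 N·m.
Under the same torque, τ_max = 16T/(πd³) is largest where d is smallest — segment AB (d = 21.9 mm).
τ_max = 16·24.54/(π·(0.0219)³) = 1.190×10^7 Pa.

11900 kPa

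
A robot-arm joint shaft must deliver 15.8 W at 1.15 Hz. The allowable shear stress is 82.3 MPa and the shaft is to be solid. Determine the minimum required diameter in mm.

ω = 2π·1.15 = 7.226 rad/s, so T = P/ω = 15.8 / 7.226 = 2.187 N·m.
For a solid shaft τ_max = 16T/(πd³), so d = (16T/(π τ_allow))^(1/3) = (16·2.187/(π·8.23×10^7))^(1/3) = 0.005134 m.

5.13 mm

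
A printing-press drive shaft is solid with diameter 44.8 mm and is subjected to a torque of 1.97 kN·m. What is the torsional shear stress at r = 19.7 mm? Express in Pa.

9.81e7 Pa

J = πd⁴/32 = π(0.0448)⁴/32 = 3.955×10^-7 m⁴.
Shear stress varies linearly with radius: τ = T·r/J = 1970 × 0.0197 / 3.955×10^-7 = 9.813×10^7 Pa.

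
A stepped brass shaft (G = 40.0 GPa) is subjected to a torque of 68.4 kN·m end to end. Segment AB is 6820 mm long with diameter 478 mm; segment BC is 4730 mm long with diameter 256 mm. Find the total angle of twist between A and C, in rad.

0.0215 rad

J_AB = π(0.478)⁴/32 = 5.13×10^-3 m⁴; J_BC = π(0.256)⁴/32 = 4.22×10^-4 m⁴.
θ = (T/G)·Σ L_i/J_i = (68400/40.0×10⁹)·(6.82/5.13×10^-3 + 4.73/4.22×10^-4) = 0.02146 rad.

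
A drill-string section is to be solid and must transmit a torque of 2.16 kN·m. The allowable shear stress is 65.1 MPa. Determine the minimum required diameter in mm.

55.3 mm

For a solid shaft τ_max = 16T/(πd³), so d = (16T/(π τ_allow))^(1/3) = (16·2160/(π·6.51×10^7))^(1/3) = 0.05529 m.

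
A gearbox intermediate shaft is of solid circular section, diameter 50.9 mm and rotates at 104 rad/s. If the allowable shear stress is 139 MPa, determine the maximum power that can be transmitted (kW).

J = πd⁴/32 = π(0.0509)⁴/32 = 6.590×10^-7 m⁴.
T_max = τ_allow·J/r = 1.39×10^8 × 6.590×10^-7 / 0.0255 = 3599 N·m.
ω = 104 rad/s, so P_max = T_max·ω = 3.743×10^5 W.

374 kW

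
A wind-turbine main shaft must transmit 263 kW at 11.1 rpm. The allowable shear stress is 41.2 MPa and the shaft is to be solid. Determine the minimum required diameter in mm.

ω = 2π·11.1/60 = 1.162 rad/s, so T = P/ω = 263×10³ / 1.162 = 226300 N·m.
For a solid shaft τ_max = 16T/(πd³), so d = (16T/(π τ_allow))^(1/3) = (16·226300/(π·4.12×10^7))^(1/3) = 0.3035 m.

304 mm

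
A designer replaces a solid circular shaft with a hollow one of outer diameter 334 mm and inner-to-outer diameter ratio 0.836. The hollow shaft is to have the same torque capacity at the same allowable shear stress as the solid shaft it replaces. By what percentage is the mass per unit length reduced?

52.9 %

Equal τ_max and T ⇒ the solid shaft needs d_s³ = d_o³(1−k⁴), so d_s = 334·(1−0.836⁴)^(1/3) = 267.1 mm.
Area ratio A_h/A_s = d_o²(1−k²)/d_s² = (1−k²)/(1−k⁴)^(2/3) = 0.4708.
Mass saving = 1 − 0.4708 = 52.9 %.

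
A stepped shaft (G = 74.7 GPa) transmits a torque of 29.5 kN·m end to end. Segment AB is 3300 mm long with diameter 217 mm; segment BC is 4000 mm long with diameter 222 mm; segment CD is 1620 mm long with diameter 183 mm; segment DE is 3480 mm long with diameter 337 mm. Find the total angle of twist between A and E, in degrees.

1.12°

J_AB = π(0.217)⁴/32 = 2.18×10^-4 m⁴; J_BC = π(0.222)⁴/32 = 2.38×10^-4 m⁴; J_CD = π(0.183)⁴/32 = 1.10×10^-4 m⁴; J_DE = π(0.337)⁴/32 = 1.27×10^-3 m⁴.
θ = (T/G)·Σ L_i/J_i = (29500/74.7×10⁹)·(3.30/2.18×10^-4 + 4.00/2.38×10^-4 + 1.62/1.10×10^-4 + 3.48/1.27×10^-3) = 0.01951 rad.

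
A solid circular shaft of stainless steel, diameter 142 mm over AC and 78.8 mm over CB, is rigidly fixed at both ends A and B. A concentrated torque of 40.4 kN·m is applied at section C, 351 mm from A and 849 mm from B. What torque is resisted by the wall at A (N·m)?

Compatibility: T_A·a/J_AC = T_B·b/J_CB with T_A + T_B = T₀.
J_AC = 3.99×10^-5 m⁴, J_CB = 3.79×10^-6 m⁴, so T_A = T₀·(J_AC/a)/((J_AC/a)+(J_CB/b)) = 38880 N·m, T_B = 1524 N·m.

38900 N·m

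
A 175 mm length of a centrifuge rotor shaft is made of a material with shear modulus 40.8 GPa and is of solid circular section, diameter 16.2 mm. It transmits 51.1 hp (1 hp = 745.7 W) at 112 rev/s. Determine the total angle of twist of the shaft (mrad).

ω = 2π·112 = 703.7 rad/s, so T = P/ω = 51.1×745.7 / 703.7 = 54.15 N·m.
J = πd⁴/32 = π(0.0162)⁴/32 = 6.762×10^-9 m⁴.
θ = T·L/(G·J) = 54.15 × 0.175 / (40.8×10⁹ × 6.762×10^-9) = 0.03435 rad.

34.3 mrad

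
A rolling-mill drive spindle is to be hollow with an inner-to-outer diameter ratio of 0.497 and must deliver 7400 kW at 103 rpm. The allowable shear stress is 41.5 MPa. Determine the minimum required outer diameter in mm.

448 mm

ω = 2π·103/60 = 10.79 rad/s, so T = P/ω = 7400×10³ / 10.79 = 686100 N·m.
For a hollow shaft with d_i/d_o = 0.497: τ_max = 16T/(π d_o³ (1−k⁴)), so d_o = [16T/(π τ_allow (1−k⁴))]^(1/3) = [16·686100/(π·4.15×10^7·0.9390)]^(1/3) = 0.4476 m.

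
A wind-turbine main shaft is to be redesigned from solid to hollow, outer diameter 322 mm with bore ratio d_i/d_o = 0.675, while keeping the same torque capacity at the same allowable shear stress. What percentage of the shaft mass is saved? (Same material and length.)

36.4 %

Equal τ_max and T ⇒ the solid shaft needs d_s³ = d_o³(1−k⁴), so d_s = 322·(1−0.675⁴)^(1/3) = 298.0 mm.
Area ratio A_h/A_s = d_o²(1−k²)/d_s² = (1−k²)/(1−k⁴)^(2/3) = 0.6357.
Mass saving = 1 − 0.6357 = 36.4 %.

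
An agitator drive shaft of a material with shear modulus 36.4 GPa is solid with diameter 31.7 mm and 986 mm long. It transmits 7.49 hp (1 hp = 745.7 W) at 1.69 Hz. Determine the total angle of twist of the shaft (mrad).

144 mrad

ω = 2π·1.69 = 10.62 rad/s, so T = P/ω = 7.49×745.7 / 10.62 = 526.0 N·m.
J = πd⁴/32 = π(0.0317)⁴/32 = 9.914×10^-8 m⁴.
θ = T·L/(G·J) = 526.0 × 0.986 / (36.4×10⁹ × 9.914×10^-8) = 0.1437 rad.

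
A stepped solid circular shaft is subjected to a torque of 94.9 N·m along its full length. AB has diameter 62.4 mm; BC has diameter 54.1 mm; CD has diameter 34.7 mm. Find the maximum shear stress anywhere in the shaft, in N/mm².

11.6 N/mm²

Under the same torque, τ_max = 16T/(πd³) is largest where d is smallest — segment CD (d = 34.7 mm).
τ_max = 16·94.90/(π·(0.0347)³) = 1.157×10^7 Pa.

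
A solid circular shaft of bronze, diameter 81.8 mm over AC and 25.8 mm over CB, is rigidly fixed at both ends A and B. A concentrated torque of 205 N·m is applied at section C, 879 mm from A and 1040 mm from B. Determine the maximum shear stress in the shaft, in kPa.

1890 kPa

Compatibility: T_A·a/J_AC = T_B·b/J_CB with T_A + T_B = T₀.
J_AC = 4.40×10^-6 m⁴, J_CB = 4.35×10^-8 m⁴, so T_A = T₀·(J_AC/a)/((J_AC/a)+(J_CB/b)) = 203.3 N·m, T_B = 1.700 N·m.
τ in each portion: τ_AC = 1.89×10^6 Pa, τ_CB = 5.04×10^5 Pa; maximum is in AC.
τ_max = T_AC·r/J = 203.3·0.0409/4.40×10^-6 = 1.892×10^6 Pa.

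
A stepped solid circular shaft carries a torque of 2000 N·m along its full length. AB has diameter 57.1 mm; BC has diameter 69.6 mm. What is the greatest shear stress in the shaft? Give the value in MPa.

Under the same torque, τ_max = 16T/(πd³) is largest where d is smallest — segment AB (d = 57.1 mm).
τ_max = 16·2000/(π·(0.0571)³) = 5.471×10^7 Pa.

54.7 MPa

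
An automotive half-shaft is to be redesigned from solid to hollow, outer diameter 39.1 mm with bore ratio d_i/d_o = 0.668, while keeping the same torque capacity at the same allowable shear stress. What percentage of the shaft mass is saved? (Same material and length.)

35.8 %

Equal τ_max and T ⇒ the solid shaft needs d_s³ = d_o³(1−k⁴), so d_s = 39.1·(1−0.668⁴)^(1/3) = 36.31 mm.
Area ratio A_h/A_s = d_o²(1−k²)/d_s² = (1−k²)/(1−k⁴)^(2/3) = 0.6421.
Mass saving = 1 − 0.6421 = 35.8 %.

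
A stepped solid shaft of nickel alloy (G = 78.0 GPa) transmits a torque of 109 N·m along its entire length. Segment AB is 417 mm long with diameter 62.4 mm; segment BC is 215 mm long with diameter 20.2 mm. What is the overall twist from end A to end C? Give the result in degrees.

J_AB = π(0.0624)⁴/32 = 1.49×10^-6 m⁴; J_BC = π(0.0202)⁴/32 = 1.63×10^-8 m⁴.
θ = (T/G)·Σ L_i/J_i = (109.0/78.0×10⁹)·(0.417/1.49×10^-6 + 0.215/1.63×10^-8) = 0.01877 rad.

1.08°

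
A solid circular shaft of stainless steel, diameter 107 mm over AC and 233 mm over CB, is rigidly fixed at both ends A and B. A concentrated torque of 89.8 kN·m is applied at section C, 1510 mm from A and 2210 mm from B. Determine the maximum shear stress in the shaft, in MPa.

Compatibility: T_A·a/J_AC = T_B·b/J_CB with T_A + T_B = T₀.
J_AC = 1.29×10^-5 m⁴, J_CB = 2.89×10^-4 m⁴, so T_A = T₀·(J_AC/a)/((J_AC/a)+(J_CB/b)) = 5488 N·m, T_B = 84310 N·m.
τ in each portion: τ_AC = 2.28×10^7 Pa, τ_CB = 3.39×10^7 Pa; maximum is in CB.
τ_max = T_CB·r/J = 84310·0.117/2.89×10^-4 = 3.395×10^7 Pa.

33.9 MPa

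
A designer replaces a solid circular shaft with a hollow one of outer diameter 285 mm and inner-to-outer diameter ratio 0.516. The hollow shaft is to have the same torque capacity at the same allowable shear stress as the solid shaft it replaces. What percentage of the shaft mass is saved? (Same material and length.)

22.9 %

Equal τ_max and T ⇒ the solid shaft needs d_s³ = d_o³(1−k⁴), so d_s = 285·(1−0.516⁴)^(1/3) = 278.1 mm.
Area ratio A_h/A_s = d_o²(1−k²)/d_s² = (1−k²)/(1−k⁴)^(2/3) = 0.7706.
Mass saving = 1 − 0.7706 = 22.9 %.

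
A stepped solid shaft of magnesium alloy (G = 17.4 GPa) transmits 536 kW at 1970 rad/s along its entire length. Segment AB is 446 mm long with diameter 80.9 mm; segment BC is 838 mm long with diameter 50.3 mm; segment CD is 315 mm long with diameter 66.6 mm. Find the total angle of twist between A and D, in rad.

0.0251 rad

ω = 1970 rad/s, so T = P/ω = 536×10³ / 1970 = 272.1 N·m.
J_AB = π(0.0809)⁴/32 = 4.21×10^-6 m⁴; J_BC = π(0.0503)⁴/32 = 6.28×10^-7 m⁴; J_CD = π(0.0666)⁴/32 = 1.93×10^-6 m⁴.
θ = (T/G)·Σ L_i/J_i = (272.1/17.4×10⁹)·(0.446/4.21×10^-6 + 0.838/6.28×10^-7 + 0.315/1.93×10^-6) = 0.02506 rad.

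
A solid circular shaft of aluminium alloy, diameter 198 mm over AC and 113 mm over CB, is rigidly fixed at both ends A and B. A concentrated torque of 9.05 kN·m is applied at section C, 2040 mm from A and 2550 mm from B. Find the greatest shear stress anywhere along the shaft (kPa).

Compatibility: T_A·a/J_AC = T_B·b/J_CB with T_A + T_B = T₀.
J_AC = 1.51×10^-4 m⁴, J_CB = 1.60×10^-5 m⁴, so T_A = T₀·(J_AC/a)/((J_AC/a)+(J_CB/b)) = 8342 N·m, T_B = 708.0 N·m.
τ in each portion: τ_AC = 5.47×10^6 Pa, τ_CB = 2.50×10^6 Pa; maximum is in AC.
τ_max = T_AC·r/J = 8342·0.0990/1.51×10^-4 = 5.473×10^6 Pa.

5470 kPa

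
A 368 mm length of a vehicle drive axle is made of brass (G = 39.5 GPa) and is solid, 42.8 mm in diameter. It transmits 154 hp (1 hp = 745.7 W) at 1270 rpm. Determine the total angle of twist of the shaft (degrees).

ω = 2π·1270/60 = 133.0 rad/s, so T = P/ω = 154×745.7 / 133.0 = 863.5 N·m.
J = πd⁴/32 = π(0.0428)⁴/32 = 3.294×10^-7 m⁴.
θ = T·L/(G·J) = 863.5 × 0.368 / (39.5×10⁹ × 3.294×10^-7) = 0.02442 rad.

1.40°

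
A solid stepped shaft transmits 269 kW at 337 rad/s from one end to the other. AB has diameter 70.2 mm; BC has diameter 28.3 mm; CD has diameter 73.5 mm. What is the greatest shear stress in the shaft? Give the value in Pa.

1.79e8 Pa

ω = 337 rad/s, so T = P/ω = 269×10³ / 337.0 = 798.2 N·m.
Under the same torque, τ_max = 16T/(πd³) is largest where d is smallest — segment BC (d = 28.3 mm).
τ_max = 16·798.2/(π·(0.0283)³) = 1.794×10^8 Pa.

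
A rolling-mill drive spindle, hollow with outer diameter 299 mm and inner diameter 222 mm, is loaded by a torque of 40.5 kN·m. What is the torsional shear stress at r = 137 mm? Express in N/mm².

10.2 N/mm²

J = π(d_o⁴ − d_i⁴)/32 = π(0.299⁴ − 0.222⁴)/32 = 5.462×10^-4 m⁴.
Shear stress varies linearly with radius: τ = T·r/J = 40500 × 0.137 / 5.462×10^-4 = 1.016×10^7 Pa.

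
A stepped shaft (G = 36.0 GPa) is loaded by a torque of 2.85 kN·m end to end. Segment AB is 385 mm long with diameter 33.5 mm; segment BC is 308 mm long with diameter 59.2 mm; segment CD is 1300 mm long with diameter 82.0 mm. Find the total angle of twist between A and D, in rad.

J_AB = π(0.0335)⁴/32 = 1.24×10^-7 m⁴; J_BC = π(0.0592)⁴/32 = 1.21×10^-6 m⁴; J_CD = π(0.0820)⁴/32 = 4.44×10^-6 m⁴.
θ = (T/G)·Σ L_i/J_i = (2850/36.0×10⁹)·(0.385/1.24×10^-7 + 0.308/1.21×10^-6 + 1.30/4.44×10^-6) = 0.2899 rad.

0.290 rad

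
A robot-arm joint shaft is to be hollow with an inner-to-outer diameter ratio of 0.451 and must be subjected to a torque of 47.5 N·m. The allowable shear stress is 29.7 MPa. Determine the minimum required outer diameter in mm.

20.4 mm

For a hollow shaft with d_i/d_o = 0.451: τ_max = 16T/(π d_o³ (1−k⁴)), so d_o = [16T/(π τ_allow (1−k⁴))]^(1/3) = [16·47.50/(π·2.97×10^7·0.9586)]^(1/3) = 0.02041 m.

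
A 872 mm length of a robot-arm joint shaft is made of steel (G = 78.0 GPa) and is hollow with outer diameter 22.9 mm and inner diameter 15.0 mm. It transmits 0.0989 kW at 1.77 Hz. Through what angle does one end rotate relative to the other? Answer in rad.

0.00451 rad

ω = 2π·1.77 = 11.12 rad/s, so T = P/ω = 0.0989×10³ / 11.12 = 8.893 N·m.
J = π(d_o⁴ − d_i⁴)/32 = π(0.0229⁴ − 0.0150⁴)/32 = 2.203×10^-8 m⁴.
θ = T·L/(G·J) = 8.893 × 0.872 / (78.0×10⁹ × 2.203×10^-8) = 4.513×10^-3 rad.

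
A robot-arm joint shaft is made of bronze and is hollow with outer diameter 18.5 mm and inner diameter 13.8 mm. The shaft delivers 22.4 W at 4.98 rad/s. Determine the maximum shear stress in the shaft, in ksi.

ω = 4.98 rad/s, so T = P/ω = 22.4 / 4.980 = 4.498 N·m.
J = π(d_o⁴ − d_i⁴)/32 = π(0.0185⁴ − 0.0138⁴)/32 = 7.939×10^-9 m⁴.
τ_max = T·r/J = 4.498 × 0.00925 / 7.939×10^-9 = 5.241×10^6 Pa.

0.760 ksi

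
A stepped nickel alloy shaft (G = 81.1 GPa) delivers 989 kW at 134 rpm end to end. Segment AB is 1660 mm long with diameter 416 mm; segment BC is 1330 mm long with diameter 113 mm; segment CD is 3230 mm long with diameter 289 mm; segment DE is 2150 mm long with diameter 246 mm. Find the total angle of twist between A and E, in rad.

0.0820 rad

ω = 2π·134/60 = 14.03 rad/s, so T = P/ω = 989×10³ / 14.03 = 70480 N·m.
J_AB = π(0.416)⁴/32 = 2.94×10^-3 m⁴; J_BC = π(0.113)⁴/32 = 1.60×10^-5 m⁴; J_CD = π(0.289)⁴/32 = 6.85×10^-4 m⁴; J_DE = π(0.246)⁴/32 = 3.60×10^-4 m⁴.
θ = (T/G)·Σ L_i/J_i = (70480/81.1×10⁹)·(1.66/2.94×10^-3 + 1.33/1.60×10^-5 + 3.23/6.85×10^-4 + 2.15/3.60×10^-4) = 0.08199 rad.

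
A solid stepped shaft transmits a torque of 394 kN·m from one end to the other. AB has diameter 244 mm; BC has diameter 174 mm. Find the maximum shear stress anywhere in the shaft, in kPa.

381000 kPa

Under the same torque, τ_max = 16T/(πd³) is largest where d is smallest — segment BC (d = 174 mm).
τ_max = 16·394000/(π·(0.174)³) = 3.809×10^8 Pa.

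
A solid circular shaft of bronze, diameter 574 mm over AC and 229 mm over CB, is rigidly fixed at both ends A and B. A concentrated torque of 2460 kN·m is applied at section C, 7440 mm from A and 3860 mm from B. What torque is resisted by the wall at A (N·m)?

2.35e6 N·m

Compatibility: T_A·a/J_AC = T_B·b/J_CB with T_A + T_B = T₀.
J_AC = 0.0107 m⁴, J_CB = 2.70×10^-4 m⁴, so T_A = T₀·(J_AC/a)/((J_AC/a)+(J_CB/b)) = 2.345e6 N·m, T_B = 114500 N·m.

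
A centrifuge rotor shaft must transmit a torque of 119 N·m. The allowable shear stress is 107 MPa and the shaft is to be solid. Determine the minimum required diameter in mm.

For a solid shaft τ_max = 16T/(πd³), so d = (16T/(π τ_allow))^(1/3) = (16·119.0/(π·1.07×10^8))^(1/3) = 0.01783 m.

17.8 mm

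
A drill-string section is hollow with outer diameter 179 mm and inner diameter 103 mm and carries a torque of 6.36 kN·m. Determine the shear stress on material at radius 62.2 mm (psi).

J = π(d_o⁴ − d_i⁴)/32 = π(0.179⁴ − 0.103⁴)/32 = 8.974×10^-5 m⁴.
Shear stress varies linearly with radius: τ = T·r/J = 6360 × 0.0622 / 8.974×10^-5 = 4.408×10^6 Pa.

639 psi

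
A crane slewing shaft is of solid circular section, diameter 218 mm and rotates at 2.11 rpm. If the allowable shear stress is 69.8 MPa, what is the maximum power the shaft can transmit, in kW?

J = πd⁴/32 = π(0.218)⁴/32 = 2.217×10^-4 m⁴.
T_max = τ_allow·J/r = 6.98×10^7 × 2.217×10^-4 / 0.109 = 142000 N·m.
ω = 2π·2.11/60 = 0.2210 rad/s, so P_max = T_max·ω = 3.137×10^4 W.

31.4 kW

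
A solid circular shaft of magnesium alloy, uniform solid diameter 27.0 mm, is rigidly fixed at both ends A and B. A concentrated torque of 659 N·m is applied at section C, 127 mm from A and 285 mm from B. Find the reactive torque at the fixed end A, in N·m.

With uniform GJ and both ends fixed, compatibility θ_AC = θ_CB gives T_A·a = T_B·b, together with T_A + T_B = T₀.
T_A = T₀·b/(a+b) = 659.0·285/412.0 = 455.9 N·m; T_B = 203.1 N·m.

456 N·m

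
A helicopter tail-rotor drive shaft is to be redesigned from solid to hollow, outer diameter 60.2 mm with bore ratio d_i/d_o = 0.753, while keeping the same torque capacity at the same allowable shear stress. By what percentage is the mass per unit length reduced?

43.9 %

Equal τ_max and T ⇒ the solid shaft needs d_s³ = d_o³(1−k⁴), so d_s = 60.2·(1−0.753⁴)^(1/3) = 52.90 mm.
Area ratio A_h/A_s = d_o²(1−k²)/d_s² = (1−k²)/(1−k⁴)^(2/3) = 0.5608.
Mass saving = 1 − 0.5608 = 43.9 %.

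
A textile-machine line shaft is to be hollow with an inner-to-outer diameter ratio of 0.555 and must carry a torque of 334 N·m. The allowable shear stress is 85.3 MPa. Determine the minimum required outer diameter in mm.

28.0 mm

For a hollow shaft with d_i/d_o = 0.555: τ_max = 16T/(π d_o³ (1−k⁴)), so d_o = [16T/(π τ_allow (1−k⁴))]^(1/3) = [16·334.0/(π·8.53×10^7·0.9051)]^(1/3) = 0.02803 m.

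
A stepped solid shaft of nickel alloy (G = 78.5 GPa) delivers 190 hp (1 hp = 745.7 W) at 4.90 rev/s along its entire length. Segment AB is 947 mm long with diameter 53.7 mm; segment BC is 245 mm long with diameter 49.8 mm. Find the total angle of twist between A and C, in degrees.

ω = 2π·4.90 = 30.79 rad/s, so T = P/ω = 190×745.7 / 30.79 = 4602 N·m.
J_AB = π(0.0537)⁴/32 = 8.16×10^-7 m⁴; J_BC = π(0.0498)⁴/32 = 6.04×10^-7 m⁴.
θ = (T/G)·Σ L_i/J_i = (4602/78.5×10⁹)·(0.947/8.16×10^-7 + 0.245/6.04×10^-7) = 0.09179 rad.

5.26°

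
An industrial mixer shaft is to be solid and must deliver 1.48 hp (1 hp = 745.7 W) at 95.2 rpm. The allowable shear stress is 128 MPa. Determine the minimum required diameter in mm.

ω = 2π·95.2/60 = 9.969 rad/s, so T = P/ω = 1.48×745.7 / 9.969 = 110.7 N·m.
For a solid shaft τ_max = 16T/(πd³), so d = (16T/(π τ_allow))^(1/3) = (16·110.7/(π·1.28×10^8))^(1/3) = 0.01639 m.

16.4 mm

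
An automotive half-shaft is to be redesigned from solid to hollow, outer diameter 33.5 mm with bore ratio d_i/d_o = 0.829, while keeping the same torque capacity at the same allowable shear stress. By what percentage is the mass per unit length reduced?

Equal τ_max and T ⇒ the solid shaft needs d_s³ = d_o³(1−k⁴), so d_s = 33.5·(1−0.829⁴)^(1/3) = 27.07 mm.
Area ratio A_h/A_s = d_o²(1−k²)/d_s² = (1−k²)/(1−k⁴)^(2/3) = 0.4789.
Mass saving = 1 − 0.4789 = 52.1 %.

52.1 %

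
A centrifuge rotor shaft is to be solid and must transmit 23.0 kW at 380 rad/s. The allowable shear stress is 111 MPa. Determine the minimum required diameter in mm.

ω = 380 rad/s, so T = P/ω = 23.0×10³ / 380.0 = 60.53 N·m.
For a solid shaft τ_max = 16T/(πd³), so d = (16T/(π τ_allow))^(1/3) = (16·60.53/(π·1.11×10^8))^(1/3) = 0.01406 m.

14.1 mm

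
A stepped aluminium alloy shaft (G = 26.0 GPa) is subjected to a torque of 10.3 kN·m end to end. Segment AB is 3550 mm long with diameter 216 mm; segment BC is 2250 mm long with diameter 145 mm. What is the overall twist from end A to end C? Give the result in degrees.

J_AB = π(0.216)⁴/32 = 2.14×10^-4 m⁴; J_BC = π(0.145)⁴/32 = 4.34×10^-5 m⁴.
θ = (T/G)·Σ L_i/J_i = (10300/26.0×10⁹)·(3.55/2.14×10^-4 + 2.25/4.34×10^-5) = 0.02712 rad.

1.55°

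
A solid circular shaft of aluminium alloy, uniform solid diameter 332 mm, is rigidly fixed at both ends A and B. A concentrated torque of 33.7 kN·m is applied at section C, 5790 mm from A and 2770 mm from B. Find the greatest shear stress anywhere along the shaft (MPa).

3.17 MPa

With uniform GJ and both ends fixed, compatibility θ_AC = θ_CB gives T_A·a = T_B·b, together with T_A + T_B = T₀.
T_A = T₀·b/(a+b) = 33700·2770/8560 = 10910 N·m; T_B = 22790 N·m.
τ in each portion: τ_AC = 1.52×10^6 Pa, τ_CB = 3.17×10^6 Pa; maximum is in CB.
τ_max = T_CB·r/J = 22790·0.166/1.19×10^-3 = 3.172×10^6 Pa.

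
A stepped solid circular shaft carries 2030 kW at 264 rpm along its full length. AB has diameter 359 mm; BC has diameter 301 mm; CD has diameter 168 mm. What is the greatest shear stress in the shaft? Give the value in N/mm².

ω = 2π·264/60 = 27.65 rad/s, so T = P/ω = 2030×10³ / 27.65 = 73430 N·m.
Under the same torque, τ_max = 16T/(πd³) is largest where d is smallest — segment CD (d = 168 mm).
τ_max = 16·73430/(π·(0.168)³) = 7.887×10^7 Pa.

78.9 N/mm²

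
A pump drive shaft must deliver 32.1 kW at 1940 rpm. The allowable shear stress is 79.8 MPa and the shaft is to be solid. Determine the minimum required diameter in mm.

21.6 mm

ω = 2π·1940/60 = 203.2 rad/s, so T = P/ω = 32.1×10³ / 203.2 = 158.0 N·m.
For a solid shaft τ_max = 16T/(πd³), so d = (16T/(π τ_allow))^(1/3) = (16·158.0/(π·7.98×10^7))^(1/3) = 0.02160 m.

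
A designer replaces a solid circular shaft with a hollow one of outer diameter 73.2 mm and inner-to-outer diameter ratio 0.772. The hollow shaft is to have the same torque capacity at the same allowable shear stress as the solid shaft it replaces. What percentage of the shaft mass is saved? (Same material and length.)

Equal τ_max and T ⇒ the solid shaft needs d_s³ = d_o³(1−k⁴), so d_s = 73.2·(1−0.772⁴)^(1/3) = 63.24 mm.
Area ratio A_h/A_s = d_o²(1−k²)/d_s² = (1−k²)/(1−k⁴)^(2/3) = 0.5413.
Mass saving = 1 − 0.5413 = 45.9 %.

45.9 %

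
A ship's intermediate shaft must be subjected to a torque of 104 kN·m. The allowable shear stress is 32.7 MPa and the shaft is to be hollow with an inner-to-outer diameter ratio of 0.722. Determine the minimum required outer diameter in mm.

281 mm

For a hollow shaft with d_i/d_o = 0.722: τ_max = 16T/(π d_o³ (1−k⁴)), so d_o = [16T/(π τ_allow (1−k⁴))]^(1/3) = [16·104000/(π·3.27×10^7·0.7283)]^(1/3) = 0.2812 m.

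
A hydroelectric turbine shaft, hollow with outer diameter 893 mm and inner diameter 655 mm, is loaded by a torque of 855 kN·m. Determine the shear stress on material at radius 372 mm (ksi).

1.04 ksi

J = π(d_o⁴ − d_i⁴)/32 = π(0.893⁴ − 0.655⁴)/32 = 0.04436 m⁴.
Shear stress varies linearly with radius: τ = T·r/J = 855000 × 0.372 / 0.04436 = 7.170×10^6 Pa.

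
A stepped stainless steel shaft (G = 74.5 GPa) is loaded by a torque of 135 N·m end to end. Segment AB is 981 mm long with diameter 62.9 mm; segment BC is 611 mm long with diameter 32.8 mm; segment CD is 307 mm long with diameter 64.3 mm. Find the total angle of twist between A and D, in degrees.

J_AB = π(0.0629)⁴/32 = 1.54×10^-6 m⁴; J_BC = π(0.0328)⁴/32 = 1.14×10^-7 m⁴; J_CD = π(0.0643)⁴/32 = 1.68×10^-6 m⁴.
θ = (T/G)·Σ L_i/J_i = (135.0/74.5×10⁹)·(0.981/1.54×10^-6 + 0.611/1.14×10^-7 + 0.307/1.68×10^-6) = 0.01123 rad.

0.644°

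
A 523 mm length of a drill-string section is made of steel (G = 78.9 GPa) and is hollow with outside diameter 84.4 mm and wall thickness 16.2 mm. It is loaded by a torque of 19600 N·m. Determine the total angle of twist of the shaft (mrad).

J = π(d_o⁴ − d_i⁴)/32 = π(0.0844⁴ − 0.0520⁴)/32 = 4.264×10^-6 m⁴.
θ = T·L/(G·J) = 19600 × 0.523 / (78.9×10⁹ × 4.264×10^-6) = 0.03047 rad.

30.5 mrad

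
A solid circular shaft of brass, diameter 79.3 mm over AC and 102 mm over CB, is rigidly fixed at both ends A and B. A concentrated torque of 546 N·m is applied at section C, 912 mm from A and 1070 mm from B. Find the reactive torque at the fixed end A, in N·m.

164 N·m

Compatibility: T_A·a/J_AC = T_B·b/J_CB with T_A + T_B = T₀.
J_AC = 3.88×10^-6 m⁴, J_CB = 1.06×10^-5 m⁴, so T_A = T₀·(J_AC/a)/((J_AC/a)+(J_CB/b)) = 163.8 N·m, T_B = 382.2 N·m.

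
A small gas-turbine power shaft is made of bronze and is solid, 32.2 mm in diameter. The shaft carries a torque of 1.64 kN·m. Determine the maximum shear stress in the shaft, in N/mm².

250 N/mm²

J = πd⁴/32 = π(0.0322)⁴/32 = 1.055×10^-7 m⁴.
τ_max = T·r/J = 1640 × 0.0161 / 1.055×10^-7 = 2.502×10^8 Pa.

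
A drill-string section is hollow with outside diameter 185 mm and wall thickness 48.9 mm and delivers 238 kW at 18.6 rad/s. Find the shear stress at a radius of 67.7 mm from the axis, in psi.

ω = 18.6 rad/s, so T = P/ω = 238×10³ / 18.60 = 12800 N·m.
J = π(d_o⁴ − d_i⁴)/32 = π(0.185⁴ − 0.0872⁴)/32 = 1.093×10^-4 m⁴.
Shear stress varies linearly with radius: τ = T·r/J = 12800 × 0.0677 / 1.093×10^-4 = 7.924×10^6 Pa.

1150 psi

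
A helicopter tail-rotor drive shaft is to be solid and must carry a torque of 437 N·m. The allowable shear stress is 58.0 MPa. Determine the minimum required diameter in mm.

33.7 mm

For a solid shaft τ_max = 16T/(πd³), so d = (16T/(π τ_allow))^(1/3) = (16·437.0/(π·5.80×10^7))^(1/3) = 0.03373 m.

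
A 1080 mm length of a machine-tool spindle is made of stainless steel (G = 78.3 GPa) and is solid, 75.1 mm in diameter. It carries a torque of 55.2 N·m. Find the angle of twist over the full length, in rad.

J = πd⁴/32 = π(0.0751)⁴/32 = 3.123×10^-6 m⁴.
θ = T·L/(G·J) = 55.20 × 1.08 / (78.3×10⁹ × 3.123×10^-6) = 2.438×10^-4 rad.

2.44e-4 rad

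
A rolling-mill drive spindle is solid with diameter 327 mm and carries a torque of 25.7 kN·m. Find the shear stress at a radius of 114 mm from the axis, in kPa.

2610 kPa

J = πd⁴/32 = π(0.327)⁴/32 = 1.123×10^-3 m⁴.
Shear stress varies linearly with radius: τ = T·r/J = 25700 × 0.114 / 1.123×10^-3 = 2.610×10^6 Pa.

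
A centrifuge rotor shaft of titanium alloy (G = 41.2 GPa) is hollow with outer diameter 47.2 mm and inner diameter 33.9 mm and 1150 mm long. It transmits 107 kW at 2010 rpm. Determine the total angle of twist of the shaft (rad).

0.0397 rad

ω = 2π·2010/60 = 210.5 rad/s, so T = P/ω = 107×10³ / 210.5 = 508.3 N·m.
J = π(d_o⁴ − d_i⁴)/32 = π(0.0472⁴ − 0.0339⁴)/32 = 3.576×10^-7 m⁴.
θ = T·L/(G·J) = 508.3 × 1.15 / (41.2×10⁹ × 3.576×10^-7) = 0.03968 rad.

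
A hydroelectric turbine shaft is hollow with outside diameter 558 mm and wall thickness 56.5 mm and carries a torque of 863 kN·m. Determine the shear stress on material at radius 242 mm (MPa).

J = π(d_o⁴ − d_i⁴)/32 = π(0.558⁴ − 0.445⁴)/32 = 5.668×10^-3 m⁴.
Shear stress varies linearly with radius: τ = T·r/J = 863000 × 0.242 / 5.668×10^-3 = 3.685×10^7 Pa.

36.8 MPa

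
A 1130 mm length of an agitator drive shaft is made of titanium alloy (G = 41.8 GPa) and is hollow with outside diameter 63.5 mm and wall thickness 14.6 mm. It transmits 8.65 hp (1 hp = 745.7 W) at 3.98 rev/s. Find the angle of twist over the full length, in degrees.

ω = 2π·3.98 = 25.01 rad/s, so T = P/ω = 8.65×745.7 / 25.01 = 257.9 N·m.
J = π(d_o⁴ − d_i⁴)/32 = π(0.0635⁴ − 0.0343⁴)/32 = 1.460×10^-6 m⁴.
θ = T·L/(G·J) = 257.9 × 1.13 / (41.8×10⁹ × 1.460×10^-6) = 4.775×10^-3 rad.

0.274°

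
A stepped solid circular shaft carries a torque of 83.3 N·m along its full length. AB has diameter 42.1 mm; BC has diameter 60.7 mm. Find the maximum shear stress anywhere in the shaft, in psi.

Under the same torque, τ_max = 16T/(πd³) is largest where d is smallest — segment AB (d = 42.1 mm).
τ_max = 16·83.30/(π·(0.0421)³) = 5.686×10^6 Pa.

825 psi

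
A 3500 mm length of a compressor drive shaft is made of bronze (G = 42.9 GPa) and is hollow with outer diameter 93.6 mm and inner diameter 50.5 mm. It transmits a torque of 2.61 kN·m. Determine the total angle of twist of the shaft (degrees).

1.77°

J = π(d_o⁴ − d_i⁴)/32 = π(0.0936⁴ − 0.0505⁴)/32 = 6.897×10^-6 m⁴.
θ = T·L/(G·J) = 2610 × 3.50 / (42.9×10⁹ × 6.897×10^-6) = 0.03087 rad.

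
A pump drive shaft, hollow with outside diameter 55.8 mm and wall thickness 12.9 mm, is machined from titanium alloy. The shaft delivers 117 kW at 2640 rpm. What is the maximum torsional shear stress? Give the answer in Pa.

ω = 2π·2640/60 = 276.5 rad/s, so T = P/ω = 117×10³ / 276.5 = 423.2 N·m.
J = π(d_o⁴ − d_i⁴)/32 = π(0.0558⁴ − 0.0300⁴)/32 = 8.723×10^-7 m⁴.
τ_max = T·r/J = 423.2 × 0.0279 / 8.723×10^-7 = 1.354×10^7 Pa.

1.35e7 Pa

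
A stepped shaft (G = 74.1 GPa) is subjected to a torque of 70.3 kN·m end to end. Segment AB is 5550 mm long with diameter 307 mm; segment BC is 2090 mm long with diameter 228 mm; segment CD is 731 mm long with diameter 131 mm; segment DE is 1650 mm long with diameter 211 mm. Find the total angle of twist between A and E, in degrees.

2.61°

J_AB = π(0.307)⁴/32 = 8.72×10^-4 m⁴; J_BC = π(0.228)⁴/32 = 2.65×10^-4 m⁴; J_CD = π(0.131)⁴/32 = 2.89×10^-5 m⁴; J_DE = π(0.211)⁴/32 = 1.95×10^-4 m⁴.
θ = (T/G)·Σ L_i/J_i = (70300/74.1×10⁹)·(5.55/8.72×10^-4 + 2.09/2.65×10^-4 + 0.731/2.89×10^-5 + 1.65/1.95×10^-4) = 0.04554 rad.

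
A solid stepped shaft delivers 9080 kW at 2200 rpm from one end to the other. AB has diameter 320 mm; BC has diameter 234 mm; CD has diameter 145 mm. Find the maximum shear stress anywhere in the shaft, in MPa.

ω = 2π·2200/60 = 230.4 rad/s, so T = P/ω = 9080×10³ / 230.4 = 39410 N·m.
Under the same torque, τ_max = 16T/(πd³) is largest where d is smallest — segment CD (d = 145 mm).
τ_max = 16·39410/(π·(0.145)³) = 6.584×10^7 Pa.

65.8 MPa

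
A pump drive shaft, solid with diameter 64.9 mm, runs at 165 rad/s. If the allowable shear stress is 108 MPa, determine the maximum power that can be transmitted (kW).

J = πd⁴/32 = π(0.0649)⁴/32 = 1.742×10^-6 m⁴.
T_max = τ_allow·J/r = 1.08×10^8 × 1.742×10^-6 / 0.0324 = 5797 N·m.
ω = 165 rad/s, so P_max = T_max·ω = 9.565×10^5 W.

956 kW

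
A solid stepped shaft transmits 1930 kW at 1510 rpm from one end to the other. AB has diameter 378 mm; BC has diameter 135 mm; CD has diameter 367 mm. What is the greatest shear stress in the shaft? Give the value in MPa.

25.3 MPa

ω = 2π·1510/60 = 158.1 rad/s, so T = P/ω = 1930×10³ / 158.1 = 12210 N·m.
Under the same torque, τ_max = 16T/(πd³) is largest where d is smallest — segment BC (d = 135 mm).
τ_max = 16·12210/(π·(0.135)³) = 2.527×10^7 Pa.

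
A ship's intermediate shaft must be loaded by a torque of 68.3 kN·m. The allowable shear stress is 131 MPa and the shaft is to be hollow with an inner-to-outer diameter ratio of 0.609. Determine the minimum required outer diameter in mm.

For a hollow shaft with d_i/d_o = 0.609: τ_max = 16T/(π d_o³ (1−k⁴)), so d_o = [16T/(π τ_allow (1−k⁴))]^(1/3) = [16·68300/(π·1.31×10^8·0.8624)]^(1/3) = 0.1455 m.

145 mm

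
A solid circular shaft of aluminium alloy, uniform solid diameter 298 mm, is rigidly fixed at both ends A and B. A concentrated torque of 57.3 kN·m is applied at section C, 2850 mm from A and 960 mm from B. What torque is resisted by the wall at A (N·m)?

14400 N·m

With uniform GJ and both ends fixed, compatibility θ_AC = θ_CB gives T_A·a = T_B·b, together with T_A + T_B = T₀.
T_A = T₀·b/(a+b) = 57300·960/3810 = 14440 N·m; T_B = 42860 N·m.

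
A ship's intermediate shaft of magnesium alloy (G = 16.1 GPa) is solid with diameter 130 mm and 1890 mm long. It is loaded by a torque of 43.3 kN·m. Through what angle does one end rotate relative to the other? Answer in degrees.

10.4°

J = πd⁴/32 = π(0.130)⁴/32 = 2.804×10^-5 m⁴.
θ = T·L/(G·J) = 43300 × 1.89 / (16.1×10⁹ × 2.804×10^-5) = 0.1813 rad.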